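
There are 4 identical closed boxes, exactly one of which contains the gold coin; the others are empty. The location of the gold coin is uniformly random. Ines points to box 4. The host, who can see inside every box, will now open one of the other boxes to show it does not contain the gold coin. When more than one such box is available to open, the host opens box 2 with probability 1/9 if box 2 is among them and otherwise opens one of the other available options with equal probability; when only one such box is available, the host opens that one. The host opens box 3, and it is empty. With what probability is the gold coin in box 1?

Condition on the true location of the gold coin.
If it is in box 1 (prior 1/4): box 2 is available but not opened, probability 8/9; weight (1/4)·(8/9) = 2/9.
If it is in box 2 (prior 1/4): box 2 holds the prize so is unavailable; the host chooses uniformly among the 2 others, probability 1/2; weight (1/4)·(1/2) = 1/8.
If it is in box 3 (prior 1/4): the host opened box 3, so this case is ruled out; weight (1/4)·0 = 0.
If it is in box 4 (prior 1/4): box 2 is available but not opened; box 3 gets probability (1 − 1/9)/2 = 4/9; weight (1/4)·(4/9) = 1/9.
The weights sum to 11/24.
So P(the gold coin in box 1 | the host opened box 3) = (2/9) / (11/24) = 16/33.

16/33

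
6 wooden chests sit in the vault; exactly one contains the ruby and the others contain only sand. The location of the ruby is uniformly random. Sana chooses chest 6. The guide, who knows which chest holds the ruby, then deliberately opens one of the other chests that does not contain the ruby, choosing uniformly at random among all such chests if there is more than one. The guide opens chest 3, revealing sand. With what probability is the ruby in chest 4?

Apply Bayes' rule, conditioning on where the ruby actually is.
If it is in any of chests 1, 2, 4, and 5 (prior 1/6 each): the guide has 4 equally likely choices, so probability 1/4; weight (1/6)·(1/4) = 1/24 each.
If it is in chest 3 (prior 1/6): the guide opened chest 3, so this case is ruled out; weight (1/6)·0 = 0.
If it is in chest 6 (prior 1/6): the guide has 5 equally likely choices, so probability 1/5; weight (1/6)·(1/5) = 1/30.
The weights sum to 1/5.
So P(the ruby in chest 4 | the guide opened chest 3) = (1/24) / (1/5) = 5/24.

5/24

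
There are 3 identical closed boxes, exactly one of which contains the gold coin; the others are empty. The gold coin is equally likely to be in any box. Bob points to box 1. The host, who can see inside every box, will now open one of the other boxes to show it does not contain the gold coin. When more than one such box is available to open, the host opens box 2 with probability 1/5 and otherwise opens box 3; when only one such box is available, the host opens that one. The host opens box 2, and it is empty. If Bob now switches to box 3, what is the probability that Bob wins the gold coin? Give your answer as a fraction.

Apply Bayes' rule, conditioning on where the gold coin actually is.
If it is in box 1 (prior 1/3): box 2 is available, opened with probability 1/5; weight (1/3)·(1/5) = 1/15.
If it is in box 2 (prior 1/3): the host opened box 2, so this case is ruled out; weight (1/3)·0 = 0.
If it is in box 3 (prior 1/3): only box 2 is available, probability 1; weight (1/3)·1 = 1/3.
The weights sum to 2/5.
So P(the gold coin in box 3 | the host opened box 2) = (1/3) / (2/5) = 5/6.

5/6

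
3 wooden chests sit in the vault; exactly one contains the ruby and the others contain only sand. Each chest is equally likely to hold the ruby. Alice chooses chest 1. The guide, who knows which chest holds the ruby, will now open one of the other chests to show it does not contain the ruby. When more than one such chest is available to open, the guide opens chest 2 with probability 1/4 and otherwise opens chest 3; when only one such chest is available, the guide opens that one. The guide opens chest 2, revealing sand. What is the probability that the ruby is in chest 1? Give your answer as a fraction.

Condition on the true location of the ruby.
If it is in chest 1 (prior 1/3): chest 2 is available, opened with probability 1/4; weight (1/3)·(1/4) = 1/12.
If it is in chest 2 (prior 1/3): the guide opened chest 2, so this case is ruled out; weight (1/3)·0 = 0.
If it is in chest 3 (prior 1/3): only chest 2 is available, probability 1; weight (1/3)·1 = 1/3.
The weights sum to 5/12.
So P(the ruby in chest 1 | the guide opened chest 2) = (1/12) / (5/12) = 1/5.

1/5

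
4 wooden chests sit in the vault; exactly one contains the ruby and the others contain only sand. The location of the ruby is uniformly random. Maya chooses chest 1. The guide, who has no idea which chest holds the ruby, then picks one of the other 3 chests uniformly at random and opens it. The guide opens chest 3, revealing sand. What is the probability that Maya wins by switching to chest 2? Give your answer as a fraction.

Apply Bayes' rule, conditioning on where the ruby actually is.
If it is in any of chests 1, 2, and 4 (prior 1/4 each): the guide picks chest 3 with probability 1/3 regardless, and it is not the prize; weight (1/4)·(1/3) = 1/12 each.
If it is in chest 3 (prior 1/4): the guide opened chest 3, so this case is ruled out; weight (1/4)·0 = 0.
The weights sum to 1/4.
So P(the ruby in chest 2 | the guide opened chest 3) = (1/12) / (1/4) = 1/3.

1/3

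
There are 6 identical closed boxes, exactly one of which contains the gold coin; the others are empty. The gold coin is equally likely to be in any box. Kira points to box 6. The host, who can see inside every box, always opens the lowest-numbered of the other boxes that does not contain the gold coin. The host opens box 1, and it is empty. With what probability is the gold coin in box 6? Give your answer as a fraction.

Consider each possible location of the gold coin in turn.
If it is in box 1 (prior 1/6): the host opened box 1, so this case is ruled out; weight (1/6)·0 = 0.
If it is in any of boxes 2, 3, 4, 5, and 6 (prior 1/6 each): box 1 is the lowest-numbered option available, probability 1; weight (1/6)·1 = 1/6 each.
The weights sum to 5/6.
So P(the gold coin in box 6 | the host opened box 1) = (1/6) / (5/6) = 1/5.

1/5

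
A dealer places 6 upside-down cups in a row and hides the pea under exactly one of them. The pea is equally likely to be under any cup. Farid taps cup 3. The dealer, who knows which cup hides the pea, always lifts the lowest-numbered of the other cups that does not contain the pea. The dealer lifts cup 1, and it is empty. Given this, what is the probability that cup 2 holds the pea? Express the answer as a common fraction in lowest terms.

Consider each possible location of the pea in turn.
If it is under cup 1 (prior 1/6): the dealer opened cup 1, so this case is ruled out; weight (1/6)·0 = 0.
If it is under any of cups 2, 3, 4, 5, and 6 (prior 1/6 each): cup 1 is the lowest-numbered option available, probability 1; weight (1/6)·1 = 1/6 each.
The weights sum to 5/6.
So P(the pea under cup 2 | the dealer opened cup 1) = (1/6) / (5/6) = 1/5.

1/5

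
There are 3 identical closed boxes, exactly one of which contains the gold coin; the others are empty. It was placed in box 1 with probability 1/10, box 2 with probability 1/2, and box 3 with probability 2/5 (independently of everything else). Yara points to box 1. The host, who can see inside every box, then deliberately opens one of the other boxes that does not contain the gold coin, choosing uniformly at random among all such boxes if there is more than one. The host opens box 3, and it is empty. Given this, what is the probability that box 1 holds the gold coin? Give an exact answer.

Apply Bayes' rule, conditioning on where the gold coin actually is.
If it is in box 1 (prior 1/10): the host has 2 equally likely choices, so probability 1/2; weight (1/10)·(1/2) = 1/20.
If it is in box 2 (prior 1/2): the host has no choice, probability 1; weight (1/2)·1 = 1/2.
If it is in box 3 (prior 2/5): the host opened box 3, so this case is ruled out; weight (2/5)·0 = 0.
The weights sum to 11/20.
So P(the gold coin in box 1 | the host opened box 3) = (1/20) / (11/20) = 1/11.

1/11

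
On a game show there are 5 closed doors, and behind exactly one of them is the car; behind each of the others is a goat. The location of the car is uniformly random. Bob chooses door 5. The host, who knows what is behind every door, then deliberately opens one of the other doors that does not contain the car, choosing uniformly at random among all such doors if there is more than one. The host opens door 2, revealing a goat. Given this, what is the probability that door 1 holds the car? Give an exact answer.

Apply Bayes' rule, conditioning on where the car actually is.
If it is behind any of doors 1, 3, and 4 (prior 1/5 each): the host has 3 equally likely choices, so probability 1/3; weight (1/5)·(1/3) = 1/15 each.
If it is behind door 2 (prior 1/5): the host opened door 2, so this case is ruled out; weight (1/5)·0 = 0.
If it is behind door 5 (prior 1/5): the host has 4 equally likely choices, so probability 1/4; weight (1/5)·(1/4) = 1/20.
The weights sum to 1/4.
So P(the car behind door 1 | the host opened door 2) = (1/15) / (1/4) = 4/15.

4/15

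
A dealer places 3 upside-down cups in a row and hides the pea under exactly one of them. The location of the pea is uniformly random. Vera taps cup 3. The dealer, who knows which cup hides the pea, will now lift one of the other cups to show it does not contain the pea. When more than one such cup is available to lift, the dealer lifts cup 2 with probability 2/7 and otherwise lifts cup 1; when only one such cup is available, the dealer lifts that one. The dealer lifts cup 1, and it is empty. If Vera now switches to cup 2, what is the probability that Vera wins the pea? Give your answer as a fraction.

7/12

Apply Bayes' rule, conditioning on where the pea actually is.
If it is under cup 1 (prior 1/3): the dealer opened cup 1, so this case is ruled out; weight (1/3)·0 = 0.
If it is under cup 2 (prior 1/3): only cup 1 is available, probability 1; weight (1/3)·1 = 1/3.
If it is under cup 3 (prior 1/3): cup 2 is available but not opened, probability 5/7; weight (1/3)·(5/7) = 5/21.
The weights sum to 4/7.
So P(the pea under cup 2 | the dealer opened cup 1) = (1/3) / (4/7) = 7/12.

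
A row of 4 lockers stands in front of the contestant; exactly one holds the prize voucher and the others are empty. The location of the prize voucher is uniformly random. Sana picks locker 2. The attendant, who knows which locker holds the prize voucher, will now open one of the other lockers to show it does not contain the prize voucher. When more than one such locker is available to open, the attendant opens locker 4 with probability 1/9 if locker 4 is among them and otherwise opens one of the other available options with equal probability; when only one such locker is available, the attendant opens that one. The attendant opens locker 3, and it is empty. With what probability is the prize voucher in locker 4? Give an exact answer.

Consider each possible location of the prize voucher in turn.
If it is in locker 1 (prior 1/4): locker 4 is available but not opened, probability 8/9; weight (1/4)·(8/9) = 2/9.
If it is in locker 2 (prior 1/4): locker 4 is available but not opened; locker 3 gets probability (1 − 1/9)/2 = 4/9; weight (1/4)·(4/9) = 1/9.
If it is in locker 3 (prior 1/4): the attendant opened locker 3, so this case is ruled out; weight (1/4)·0 = 0.
If it is in locker 4 (prior 1/4): locker 4 holds the prize so is unavailable; the attendant chooses uniformly among the 2 others, probability 1/2; weight (1/4)·(1/2) = 1/8.
The weights sum to 11/24.
So P(the prize voucher in locker 4 | the attendant opened locker 3) = (1/8) / (11/24) = 3/11.

3/11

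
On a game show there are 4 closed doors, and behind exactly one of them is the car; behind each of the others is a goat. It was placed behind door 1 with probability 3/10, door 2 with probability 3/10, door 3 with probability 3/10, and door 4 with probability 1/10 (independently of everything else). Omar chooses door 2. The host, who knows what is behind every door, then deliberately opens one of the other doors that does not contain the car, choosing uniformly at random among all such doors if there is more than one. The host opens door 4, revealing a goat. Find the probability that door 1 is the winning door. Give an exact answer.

Apply Bayes' rule, conditioning on where the car actually is.
If it is behind either of doors 1 and 3 (prior 3/10 each): the host has 2 equally likely choices, so probability 1/2; weight (3/10)·(1/2) = 3/20 each.
If it is behind door 2 (prior 3/10): the host has 3 equally likely choices, so probability 1/3; weight (3/10)·(1/3) = 1/10.
If it is behind door 4 (prior 1/10): the host opened door 4, so this case is ruled out; weight (1/10)·0 = 0.
The weights sum to 2/5.
So P(the car behind door 1 | the host opened door 4) = (3/20) / (2/5) = 3/8.

3/8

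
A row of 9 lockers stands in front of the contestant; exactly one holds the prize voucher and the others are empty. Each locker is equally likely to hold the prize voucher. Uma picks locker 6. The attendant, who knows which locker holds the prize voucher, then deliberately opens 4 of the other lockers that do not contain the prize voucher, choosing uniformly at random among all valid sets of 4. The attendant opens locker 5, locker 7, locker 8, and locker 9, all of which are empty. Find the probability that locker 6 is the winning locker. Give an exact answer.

Condition on the true location of the prize voucher.
If it is in any of lockers 1, 2, 3, and 4 (prior 1/9 each): the attendant has 35 equally likely choices, so probability 1/35; weight (1/9)·(1/35) = 1/315 each.
If it is in any of lockers 5, 7, 8, and 9 (prior 1/9 each): that locker was opened and seen not to hold the prize — ruled out; weight (1/9)·0 = 0 each.
If it is in locker 6 (prior 1/9): the attendant has 70 equally likely choices, so probability 1/70; weight (1/9)·(1/70) = 1/630.
The weights sum to 1/70.
So P(the prize voucher in locker 6 | the attendant opened locker 5, locker 7, locker 8, and locker 9) = (1/630) / (1/70) = 1/9.

1/9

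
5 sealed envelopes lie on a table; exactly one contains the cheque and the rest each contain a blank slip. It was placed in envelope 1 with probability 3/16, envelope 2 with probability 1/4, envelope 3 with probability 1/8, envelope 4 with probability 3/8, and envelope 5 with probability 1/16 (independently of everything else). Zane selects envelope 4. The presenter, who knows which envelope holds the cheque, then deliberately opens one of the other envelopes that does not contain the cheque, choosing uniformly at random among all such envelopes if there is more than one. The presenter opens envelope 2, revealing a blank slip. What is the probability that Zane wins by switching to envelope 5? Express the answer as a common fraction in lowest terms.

Consider each possible location of the cheque in turn.
If it is in envelope 1 (prior 3/16): the presenter has 3 equally likely choices, so probability 1/3; weight (3/16)·(1/3) = 1/16.
If it is in envelope 2 (prior 1/4): the presenter opened envelope 2, so this case is ruled out; weight (1/4)·0 = 0.
If it is in envelope 3 (prior 1/8): the presenter has 3 equally likely choices, so probability 1/3; weight (1/8)·(1/3) = 1/24.
If it is in envelope 4 (prior 3/8): the presenter has 4 equally likely choices, so probability 1/4; weight (3/8)·(1/4) = 3/32.
If it is in envelope 5 (prior 1/16): the presenter has 3 equally likely choices, so probability 1/3; weight (1/16)·(1/3) = 1/48.
The weights sum to 7/32.
So P(the cheque in envelope 5 | the presenter opened envelope 2) = (1/48) / (7/32) = 2/21.

2/21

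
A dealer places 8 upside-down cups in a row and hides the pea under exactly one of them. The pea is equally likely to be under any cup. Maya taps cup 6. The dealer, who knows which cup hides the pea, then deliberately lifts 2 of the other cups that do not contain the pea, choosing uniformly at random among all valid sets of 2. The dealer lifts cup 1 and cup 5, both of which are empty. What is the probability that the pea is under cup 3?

7/40

Apply Bayes' rule, conditioning on where the pea actually is.
If it is under either of cups 1 and 5 (prior 1/8 each): that cup was opened and seen not to hold the prize — ruled out; weight (1/8)·0 = 0 each.
If it is under any of cups 2, 3, 4, 7, and 8 (prior 1/8 each): the dealer has 15 equally likely choices, so probability 1/15; weight (1/8)·(1/15) = 1/120 each.
If it is under cup 6 (prior 1/8): the dealer has 21 equally likely choices, so probability 1/21; weight (1/8)·(1/21) = 1/168.
The weights sum to 1/21.
So P(the pea under cup 3 | the dealer opened cup 1 and cup 5) = (1/120) / (1/21) = 7/40.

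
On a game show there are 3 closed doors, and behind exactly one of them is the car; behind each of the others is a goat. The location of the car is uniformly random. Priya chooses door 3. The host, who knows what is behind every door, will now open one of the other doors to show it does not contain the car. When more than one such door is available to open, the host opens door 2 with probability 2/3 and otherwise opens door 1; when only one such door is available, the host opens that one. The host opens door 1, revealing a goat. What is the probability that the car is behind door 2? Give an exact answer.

3/4

Condition on the true location of the car.
If it is behind door 1 (prior 1/3): the host opened door 1, so this case is ruled out; weight (1/3)·0 = 0.
If it is behind door 2 (prior 1/3): only door 1 is available, probability 1; weight (1/3)·1 = 1/3.
If it is behind door 3 (prior 1/3): door 2 is available but not opened, probability 1/3; weight (1/3)·(1/3) = 1/9.
The weights sum to 4/9.
So P(the car behind door 2 | the host opened door 1) = (1/3) / (4/9) = 3/4.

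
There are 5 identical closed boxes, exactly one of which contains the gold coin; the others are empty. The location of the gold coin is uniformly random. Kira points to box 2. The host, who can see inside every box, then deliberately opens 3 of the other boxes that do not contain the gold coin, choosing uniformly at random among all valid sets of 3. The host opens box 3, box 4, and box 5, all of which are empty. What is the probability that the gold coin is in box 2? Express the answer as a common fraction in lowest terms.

1/5

Condition on the true location of the gold coin.
If it is in box 1 (prior 1/5): the host has no choice, probability 1; weight (1/5)·1 = 1/5.
If it is in box 2 (prior 1/5): the host has 4 equally likely choices, so probability 1/4; weight (1/5)·(1/4) = 1/20.
If it is in any of boxes 3, 4, and 5 (prior 1/5 each): that box was opened and seen not to hold the prize — ruled out; weight (1/5)·0 = 0 each.
The weights sum to 1/4.
So P(the gold coin in box 2 | the host opened box 3, box 4, and box 5) = (1/20) / (1/4) = 1/5.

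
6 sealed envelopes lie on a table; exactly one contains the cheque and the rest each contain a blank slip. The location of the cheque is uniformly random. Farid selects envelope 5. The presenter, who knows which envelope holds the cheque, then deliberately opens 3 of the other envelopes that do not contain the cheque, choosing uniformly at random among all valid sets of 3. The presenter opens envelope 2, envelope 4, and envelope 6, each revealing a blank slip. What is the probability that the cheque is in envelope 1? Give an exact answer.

5/12

Condition on the true location of the cheque.
If it is in either of envelopes 1 and 3 (prior 1/6 each): the presenter has 4 equally likely choices, so probability 1/4; weight (1/6)·(1/4) = 1/24 each.
If it is in any of envelopes 2, 4, and 6 (prior 1/6 each): that envelope was opened and seen not to hold the prize — ruled out; weight (1/6)·0 = 0 each.
If it is in envelope 5 (prior 1/6): the presenter has 10 equally likely choices, so probability 1/10; weight (1/6)·(1/10) = 1/60.
The weights sum to 1/10.
So P(the cheque in envelope 1 | the presenter opened envelope 2, envelope 4, and envelope 6) = (1/24) / (1/10) = 5/12.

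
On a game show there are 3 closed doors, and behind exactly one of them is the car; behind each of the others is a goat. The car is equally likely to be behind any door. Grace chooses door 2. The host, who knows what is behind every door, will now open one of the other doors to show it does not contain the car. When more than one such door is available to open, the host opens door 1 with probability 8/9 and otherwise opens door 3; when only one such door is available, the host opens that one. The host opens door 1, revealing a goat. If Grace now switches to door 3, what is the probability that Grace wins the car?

Apply Bayes' rule, conditioning on where the car actually is.
If it is behind door 1 (prior 1/3): the host opened door 1, so this case is ruled out; weight (1/3)·0 = 0.
If it is behind door 2 (prior 1/3): door 1 is available, opened with probability 8/9; weight (1/3)·(8/9) = 8/27.
If it is behind door 3 (prior 1/3): only door 1 is available, probability 1; weight (1/3)·1 = 1/3.
The weights sum to 17/27.
So P(the car behind door 3 | the host opened door 1) = (1/3) / (17/27) = 9/17.

9/17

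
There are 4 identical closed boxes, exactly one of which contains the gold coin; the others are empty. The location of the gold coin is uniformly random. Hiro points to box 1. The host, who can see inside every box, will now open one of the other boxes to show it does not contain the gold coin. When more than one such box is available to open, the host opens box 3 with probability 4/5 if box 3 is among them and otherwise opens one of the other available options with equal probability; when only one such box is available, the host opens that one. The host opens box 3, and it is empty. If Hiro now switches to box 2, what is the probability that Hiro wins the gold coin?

Condition on the true location of the gold coin.
If it is in any of boxes 1, 2, and 4 (prior 1/4 each): box 3 is available, opened with probability 4/5; weight (1/4)·(4/5) = 1/5 each.
If it is in box 3 (prior 1/4): the host opened box 3, so this case is ruled out; weight (1/4)·0 = 0.
The weights sum to 3/5.
So P(the gold coin in box 2 | the host opened box 3) = (1/5) / (3/5) = 1/3.

1/3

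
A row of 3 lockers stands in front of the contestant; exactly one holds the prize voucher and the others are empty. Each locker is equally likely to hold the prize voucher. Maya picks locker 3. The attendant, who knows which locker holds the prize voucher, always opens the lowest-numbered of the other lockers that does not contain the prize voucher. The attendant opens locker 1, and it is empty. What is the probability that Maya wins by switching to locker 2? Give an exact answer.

1/2

Consider each possible location of the prize voucher in turn.
If it is in locker 1 (prior 1/3): the attendant opened locker 1, so this case is ruled out; weight (1/3)·0 = 0.
If it is in either of lockers 2 and 3 (prior 1/3 each): locker 1 is the lowest-numbered option available, probability 1; weight (1/3)·1 = 1/3 each.
The weights sum to 2/3.
So P(the prize voucher in locker 2 | the attendant opened locker 1) = (1/3) / (2/3) = 1/2.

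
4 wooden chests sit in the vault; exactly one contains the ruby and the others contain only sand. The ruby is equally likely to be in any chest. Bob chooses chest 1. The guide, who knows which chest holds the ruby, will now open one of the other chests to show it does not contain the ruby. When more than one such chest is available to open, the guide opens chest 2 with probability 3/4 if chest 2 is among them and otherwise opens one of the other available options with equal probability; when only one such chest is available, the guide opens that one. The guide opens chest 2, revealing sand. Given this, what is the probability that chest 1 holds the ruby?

Apply Bayes' rule, conditioning on where the ruby actually is.
If it is in any of chests 1, 3, and 4 (prior 1/4 each): chest 2 is available, opened with probability 3/4; weight (1/4)·(3/4) = 3/16 each.
If it is in chest 2 (prior 1/4): the guide opened chest 2, so this case is ruled out; weight (1/4)·0 = 0.
The weights sum to 9/16.
So P(the ruby in chest 1 | the guide opened chest 2) = (3/16) / (9/16) = 1/3.

1/3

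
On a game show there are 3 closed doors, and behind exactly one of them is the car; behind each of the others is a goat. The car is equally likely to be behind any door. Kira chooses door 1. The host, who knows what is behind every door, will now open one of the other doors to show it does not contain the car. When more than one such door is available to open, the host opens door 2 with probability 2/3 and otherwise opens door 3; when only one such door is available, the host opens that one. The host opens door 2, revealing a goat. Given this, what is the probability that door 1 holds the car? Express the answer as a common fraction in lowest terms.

2/5

Consider each possible location of the car in turn.
If it is behind door 1 (prior 1/3): door 2 is available, opened with probability 2/3; weight (1/3)·(2/3) = 2/9.
If it is behind door 2 (prior 1/3): the host opened door 2, so this case is ruled out; weight (1/3)·0 = 0.
If it is behind door 3 (prior 1/3): only door 2 is available, probability 1; weight (1/3)·1 = 1/3.
The weights sum to 5/9.
So P(the car behind door 1 | the host opened door 2) = (2/9) / (5/9) = 2/5.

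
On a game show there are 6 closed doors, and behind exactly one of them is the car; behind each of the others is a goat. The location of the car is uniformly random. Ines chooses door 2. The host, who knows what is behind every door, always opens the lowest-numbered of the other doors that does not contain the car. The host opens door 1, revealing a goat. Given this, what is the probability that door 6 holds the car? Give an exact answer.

1/5

Consider each possible location of the car in turn.
If it is behind door 1 (prior 1/6): the host opened door 1, so this case is ruled out; weight (1/6)·0 = 0.
If it is behind any of doors 2, 3, 4, 5, and 6 (prior 1/6 each): door 1 is the lowest-numbered option available, probability 1; weight (1/6)·1 = 1/6 each.
The weights sum to 5/6.
So P(the car behind door 6 | the host opened door 1) = (1/6) / (5/6) = 1/5.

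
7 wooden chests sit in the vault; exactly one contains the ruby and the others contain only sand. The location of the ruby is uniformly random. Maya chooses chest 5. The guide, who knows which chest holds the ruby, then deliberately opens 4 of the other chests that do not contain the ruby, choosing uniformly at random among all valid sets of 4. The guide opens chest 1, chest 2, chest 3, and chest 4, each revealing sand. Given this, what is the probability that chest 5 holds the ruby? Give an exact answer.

Condition on the true location of the ruby.
If it is in any of chests 1, 2, 3, and 4 (prior 1/7 each): that chest was opened and seen not to hold the prize — ruled out; weight (1/7)·0 = 0 each.
If it is in chest 5 (prior 1/7): the guide has 15 equally likely choices, so probability 1/15; weight (1/7)·(1/15) = 1/105.
If it is in either of chests 6 and 7 (prior 1/7 each): the guide has 5 equally likely choices, so probability 1/5; weight (1/7)·(1/5) = 1/35 each.
The weights sum to 1/15.
So P(the ruby in chest 5 | the guide opened chest 1, chest 2, chest 3, and chest 4) = (1/105) / (1/15) = 1/7.

1/7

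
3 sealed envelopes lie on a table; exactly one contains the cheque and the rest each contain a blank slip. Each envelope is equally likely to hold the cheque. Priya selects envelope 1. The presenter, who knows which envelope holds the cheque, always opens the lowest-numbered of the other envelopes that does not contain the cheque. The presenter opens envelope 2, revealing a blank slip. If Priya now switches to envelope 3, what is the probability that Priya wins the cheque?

1/2

Apply Bayes' rule, conditioning on where the cheque actually is.
If it is in either of envelopes 1 and 3 (prior 1/3 each): envelope 2 is the lowest-numbered option available, probability 1; weight (1/3)·1 = 1/3 each.
If it is in envelope 2 (prior 1/3): the presenter opened envelope 2, so this case is ruled out; weight (1/3)·0 = 0.
The weights sum to 2/3.
So P(the cheque in envelope 3 | the presenter opened envelope 2) = (1/3) / (2/3) = 1/2.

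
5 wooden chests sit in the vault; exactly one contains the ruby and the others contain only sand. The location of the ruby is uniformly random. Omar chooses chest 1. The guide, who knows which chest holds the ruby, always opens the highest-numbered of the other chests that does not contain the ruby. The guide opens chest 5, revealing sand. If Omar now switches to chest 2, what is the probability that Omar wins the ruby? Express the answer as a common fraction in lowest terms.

Condition on the true location of the ruby.
If it is in any of chests 1, 2, 3, and 4 (prior 1/5 each): chest 5 is the highest-numbered option available, probability 1; weight (1/5)·1 = 1/5 each.
If it is in chest 5 (prior 1/5): the guide opened chest 5, so this case is ruled out; weight (1/5)·0 = 0.
The weights sum to 4/5.
So P(the ruby in chest 2 | the guide opened chest 5) = (1/5) / (4/5) = 1/4.

1/4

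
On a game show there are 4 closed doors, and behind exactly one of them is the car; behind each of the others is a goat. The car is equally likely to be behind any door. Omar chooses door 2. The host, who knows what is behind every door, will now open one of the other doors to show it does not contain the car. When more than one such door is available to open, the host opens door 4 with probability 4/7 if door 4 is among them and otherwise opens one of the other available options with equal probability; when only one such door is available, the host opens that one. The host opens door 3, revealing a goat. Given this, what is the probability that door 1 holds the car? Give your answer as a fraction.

3/8

Consider each possible location of the car in turn.
If it is behind door 1 (prior 1/4): door 4 is available but not opened, probability 3/7; weight (1/4)·(3/7) = 3/28.
If it is behind door 2 (prior 1/4): door 4 is available but not opened; door 3 gets probability (1 − 4/7)/2 = 3/14; weight (1/4)·(3/14) = 3/56.
If it is behind door 3 (prior 1/4): the host opened door 3, so this case is ruled out; weight (1/4)·0 = 0.
If it is behind door 4 (prior 1/4): door 4 holds the prize so is unavailable; the host chooses uniformly among the 2 others, probability 1/2; weight (1/4)·(1/2) = 1/8.
The weights sum to 2/7.
So P(the car behind door 1 | the host opened door 3) = (3/28) / (2/7) = 3/8.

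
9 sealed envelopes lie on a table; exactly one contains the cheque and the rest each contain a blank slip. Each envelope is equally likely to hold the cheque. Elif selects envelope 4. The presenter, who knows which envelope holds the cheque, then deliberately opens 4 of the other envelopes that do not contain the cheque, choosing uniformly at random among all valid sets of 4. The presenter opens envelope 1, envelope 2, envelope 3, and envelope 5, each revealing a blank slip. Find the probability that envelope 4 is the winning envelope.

1/9

Consider each possible location of the cheque in turn.
If it is in any of envelopes 1, 2, 3, and 5 (prior 1/9 each): that envelope was opened and seen not to hold the prize — ruled out; weight (1/9)·0 = 0 each.
If it is in envelope 4 (prior 1/9): the presenter has 70 equally likely choices, so probability 1/70; weight (1/9)·(1/70) = 1/630.
If it is in any of envelopes 6, 7, 8, and 9 (prior 1/9 each): the presenter has 35 equally likely choices, so probability 1/35; weight (1/9)·(1/35) = 1/315 each.
The weights sum to 1/70.
So P(the cheque in envelope 4 | the presenter opened envelope 1, envelope 2, envelope 3, and envelope 5) = (1/630) / (1/70) = 1/9.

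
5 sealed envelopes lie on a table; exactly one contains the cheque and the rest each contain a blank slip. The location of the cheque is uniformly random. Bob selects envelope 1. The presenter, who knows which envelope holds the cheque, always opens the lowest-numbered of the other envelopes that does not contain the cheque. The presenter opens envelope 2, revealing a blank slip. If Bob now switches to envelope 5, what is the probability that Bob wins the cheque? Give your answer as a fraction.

1/4

Condition on the true location of the cheque.
If it is in any of envelopes 1, 3, 4, and 5 (prior 1/5 each): envelope 2 is the lowest-numbered option available, probability 1; weight (1/5)·1 = 1/5 each.
If it is in envelope 2 (prior 1/5): the presenter opened envelope 2, so this case is ruled out; weight (1/5)·0 = 0.
The weights sum to 4/5.
So P(the cheque in envelope 5 | the presenter opened envelope 2) = (1/5) / (4/5) = 1/4.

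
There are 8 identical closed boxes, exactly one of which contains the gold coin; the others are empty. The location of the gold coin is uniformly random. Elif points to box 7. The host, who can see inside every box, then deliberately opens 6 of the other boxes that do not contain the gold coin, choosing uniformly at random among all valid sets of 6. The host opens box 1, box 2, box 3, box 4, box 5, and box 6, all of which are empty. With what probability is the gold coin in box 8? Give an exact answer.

7/8

Apply Bayes' rule, conditioning on where the gold coin actually is.
If it is in any of boxes 1, 2, 3, 4, 5, and 6 (prior 1/8 each): that box was opened and seen not to hold the prize — ruled out; weight (1/8)·0 = 0 each.
If it is in box 7 (prior 1/8): the host has 7 equally likely choices, so probability 1/7; weight (1/8)·(1/7) = 1/56.
If it is in box 8 (prior 1/8): the host has no choice, probability 1; weight (1/8)·1 = 1/8.
The weights sum to 1/7.
So P(the gold coin in box 8 | the host opened box 1, box 2, box 3, box 4, box 5, and box 6) = (1/8) / (1/7) = 7/8.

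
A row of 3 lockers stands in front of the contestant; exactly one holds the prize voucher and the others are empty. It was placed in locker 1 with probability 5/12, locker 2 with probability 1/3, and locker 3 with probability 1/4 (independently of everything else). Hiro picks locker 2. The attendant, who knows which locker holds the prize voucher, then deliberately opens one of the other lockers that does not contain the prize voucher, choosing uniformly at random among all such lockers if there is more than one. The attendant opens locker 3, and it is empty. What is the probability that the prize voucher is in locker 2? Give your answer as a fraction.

Condition on the true location of the prize voucher.
If it is in locker 1 (prior 5/12): the attendant has no choice, probability 1; weight (5/12)·1 = 5/12.
If it is in locker 2 (prior 1/3): the attendant has 2 equally likely choices, so probability 1/2; weight (1/3)·(1/2) = 1/6.
If it is in locker 3 (prior 1/4): the attendant opened locker 3, so this case is ruled out; weight (1/4)·0 = 0.
The weights sum to 7/12.
So P(the prize voucher in locker 2 | the attendant opened locker 3) = (1/6) / (7/12) = 2/7.

2/7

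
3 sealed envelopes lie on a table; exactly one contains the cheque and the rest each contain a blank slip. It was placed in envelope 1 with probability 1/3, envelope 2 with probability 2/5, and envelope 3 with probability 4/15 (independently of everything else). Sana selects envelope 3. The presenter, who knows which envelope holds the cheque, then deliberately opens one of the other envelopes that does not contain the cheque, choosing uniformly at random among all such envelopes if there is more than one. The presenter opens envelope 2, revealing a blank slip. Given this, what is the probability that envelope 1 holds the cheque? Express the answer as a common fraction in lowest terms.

5/7

Condition on the true location of the cheque.
If it is in envelope 1 (prior 1/3): the presenter has no choice, probability 1; weight (1/3)·1 = 1/3.
If it is in envelope 2 (prior 2/5): the presenter opened envelope 2, so this case is ruled out; weight (2/5)·0 = 0.
If it is in envelope 3 (prior 4/15): the presenter has 2 equally likely choices, so probability 1/2; weight (4/15)·(1/2) = 2/15.
The weights sum to 7/15.
So P(the cheque in envelope 1 | the presenter opened envelope 2) = (1/3) / (7/15) = 5/7.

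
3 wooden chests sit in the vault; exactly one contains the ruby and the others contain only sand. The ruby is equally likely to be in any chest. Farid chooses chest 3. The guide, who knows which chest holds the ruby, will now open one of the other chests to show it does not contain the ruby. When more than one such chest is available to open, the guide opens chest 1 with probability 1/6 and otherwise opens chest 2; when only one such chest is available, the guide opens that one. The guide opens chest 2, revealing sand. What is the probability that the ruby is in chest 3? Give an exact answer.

5/11

Condition on the true location of the ruby.
If it is in chest 1 (prior 1/3): only chest 2 is available, probability 1; weight (1/3)·1 = 1/3.
If it is in chest 2 (prior 1/3): the guide opened chest 2, so this case is ruled out; weight (1/3)·0 = 0.
If it is in chest 3 (prior 1/3): chest 1 is available but not opened, probability 5/6; weight (1/3)·(5/6) = 5/18.
The weights sum to 11/18.
So P(the ruby in chest 3 | the guide opened chest 2) = (5/18) / (11/18) = 5/11.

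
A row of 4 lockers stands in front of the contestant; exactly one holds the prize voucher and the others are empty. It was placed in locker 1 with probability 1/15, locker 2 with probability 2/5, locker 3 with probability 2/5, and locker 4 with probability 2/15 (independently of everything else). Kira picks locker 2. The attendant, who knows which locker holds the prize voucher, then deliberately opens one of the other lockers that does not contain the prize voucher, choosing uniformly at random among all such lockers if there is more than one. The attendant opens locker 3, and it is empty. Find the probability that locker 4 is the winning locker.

Condition on the true location of the prize voucher.
If it is in locker 1 (prior 1/15): the attendant has 2 equally likely choices, so probability 1/2; weight (1/15)·(1/2) = 1/30.
If it is in locker 2 (prior 2/5): the attendant has 3 equally likely choices, so probability 1/3; weight (2/5)·(1/3) = 2/15.
If it is in locker 3 (prior 2/5): the attendant opened locker 3, so this case is ruled out; weight (2/5)·0 = 0.
If it is in locker 4 (prior 2/15): the attendant has 2 equally likely choices, so probability 1/2; weight (2/15)·(1/2) = 1/15.
The weights sum to 7/30.
So P(the prize voucher in locker 4 | the attendant opened locker 3) = (1/15) / (7/30) = 2/7.

2/7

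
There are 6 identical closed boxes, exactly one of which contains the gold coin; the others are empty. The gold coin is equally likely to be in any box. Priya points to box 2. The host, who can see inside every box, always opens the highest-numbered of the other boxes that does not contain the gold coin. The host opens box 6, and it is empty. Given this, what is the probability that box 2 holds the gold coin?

Condition on the true location of the gold coin.
If it is in any of boxes 1, 2, 3, 4, and 5 (prior 1/6 each): box 6 is the highest-numbered option available, probability 1; weight (1/6)·1 = 1/6 each.
If it is in box 6 (prior 1/6): the host opened box 6, so this case is ruled out; weight (1/6)·0 = 0.
The weights sum to 5/6.
So P(the gold coin in box 2 | the host opened box 6) = (1/6) / (5/6) = 1/5.

1/5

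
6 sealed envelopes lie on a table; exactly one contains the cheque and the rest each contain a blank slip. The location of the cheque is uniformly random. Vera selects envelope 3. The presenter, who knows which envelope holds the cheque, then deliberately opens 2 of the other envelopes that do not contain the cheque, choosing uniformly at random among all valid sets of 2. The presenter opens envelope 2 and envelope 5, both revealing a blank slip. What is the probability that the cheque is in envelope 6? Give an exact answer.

5/18

Consider each possible location of the cheque in turn.
If it is in any of envelopes 1, 4, and 6 (prior 1/6 each): the presenter has 6 equally likely choices, so probability 1/6; weight (1/6)·(1/6) = 1/36 each.
If it is in either of envelopes 2 and 5 (prior 1/6 each): that envelope was opened and seen not to hold the prize — ruled out; weight (1/6)·0 = 0 each.
If it is in envelope 3 (prior 1/6): the presenter has 10 equally likely choices, so probability 1/10; weight (1/6)·(1/10) = 1/60.
The weights sum to 1/10.
So P(the cheque in envelope 6 | the presenter opened envelope 2 and envelope 5) = (1/36) / (1/10) = 5/18.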